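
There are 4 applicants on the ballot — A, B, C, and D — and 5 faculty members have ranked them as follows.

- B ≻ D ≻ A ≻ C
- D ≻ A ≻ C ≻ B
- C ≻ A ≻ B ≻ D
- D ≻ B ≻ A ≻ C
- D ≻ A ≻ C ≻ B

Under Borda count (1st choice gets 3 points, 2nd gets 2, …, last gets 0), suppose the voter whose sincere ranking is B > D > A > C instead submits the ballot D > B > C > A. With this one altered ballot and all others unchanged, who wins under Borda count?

Borda totals with the altered ballot: A 7, B 5, C 6, D 12.
The winner is unchanged: still D.

D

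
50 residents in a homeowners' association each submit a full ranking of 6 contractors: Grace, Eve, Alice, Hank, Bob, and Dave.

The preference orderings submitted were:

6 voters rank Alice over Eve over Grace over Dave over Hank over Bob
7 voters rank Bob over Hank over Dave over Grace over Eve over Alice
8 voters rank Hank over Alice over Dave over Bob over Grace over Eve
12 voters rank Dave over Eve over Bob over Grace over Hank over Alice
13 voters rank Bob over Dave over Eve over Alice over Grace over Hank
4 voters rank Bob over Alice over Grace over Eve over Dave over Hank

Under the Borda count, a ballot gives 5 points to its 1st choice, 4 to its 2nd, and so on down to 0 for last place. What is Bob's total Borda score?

172

Borda scores:
  Grace: 6·3 + 7·2 + 8·1 + 12·2 + 13·1 + 4·3 = 89
  Eve: 6·4 + 7·1 + 8·0 + 12·4 + 13·3 + 4·2 = 126
  Alice: 6·5 + 7·0 + 8·4 + 12·0 + 13·2 + 4·4 = 104
  Hank: 6·1 + 7·4 + 8·5 + 12·1 + 13·0 + 4·0 = 86
  Bob: 6·0 + 7·5 + 8·2 + 12·3 + 13·5 + 4·5 = 172
  Dave: 6·2 + 7·3 + 8·3 + 12·5 + 13·4 + 4·1 = 173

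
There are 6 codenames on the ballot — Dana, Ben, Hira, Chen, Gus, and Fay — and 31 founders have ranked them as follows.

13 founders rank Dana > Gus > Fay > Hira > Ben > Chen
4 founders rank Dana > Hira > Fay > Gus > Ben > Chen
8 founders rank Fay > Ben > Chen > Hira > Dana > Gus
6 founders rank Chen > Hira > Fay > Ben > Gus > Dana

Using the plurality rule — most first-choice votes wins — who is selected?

Dana

First-place vote totals:
  Dana: 17
  Ben: 0
  Hira: 0
  Chen: 6
  Gus: 0
  Fay: 8
Dana has the most first-place votes.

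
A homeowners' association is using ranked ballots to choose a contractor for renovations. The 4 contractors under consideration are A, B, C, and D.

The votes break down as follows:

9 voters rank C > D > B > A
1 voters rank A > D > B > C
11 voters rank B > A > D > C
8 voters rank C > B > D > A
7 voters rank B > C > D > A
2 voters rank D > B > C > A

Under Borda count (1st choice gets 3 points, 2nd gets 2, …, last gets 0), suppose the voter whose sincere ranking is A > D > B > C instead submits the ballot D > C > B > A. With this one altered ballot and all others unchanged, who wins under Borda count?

B

Borda totals with the altered ballot: A 22, B 84, C 69, D 53.
The winner is unchanged: still B.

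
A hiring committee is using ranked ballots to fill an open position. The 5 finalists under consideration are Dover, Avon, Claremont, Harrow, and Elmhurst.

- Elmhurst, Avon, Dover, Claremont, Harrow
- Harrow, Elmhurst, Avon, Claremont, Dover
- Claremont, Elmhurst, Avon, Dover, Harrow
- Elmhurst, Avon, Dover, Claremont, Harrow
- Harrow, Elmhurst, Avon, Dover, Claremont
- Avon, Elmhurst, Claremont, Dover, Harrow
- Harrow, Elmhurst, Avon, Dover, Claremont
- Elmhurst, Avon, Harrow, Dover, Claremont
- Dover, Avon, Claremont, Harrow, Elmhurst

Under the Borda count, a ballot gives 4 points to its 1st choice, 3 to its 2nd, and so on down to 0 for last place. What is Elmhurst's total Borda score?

27

Borda scores:
  Dover: 2 + 0 + 1 + 2 + 1 + 1 + 1 + 1 + 4 = 13
  Avon: 3 + 2 + 2 + 3 + 2 + 4 + 2 + 3 + 3 = 24
  Claremont: 1 + 1 + 4 + 1 + 0 + 2 + 0 + 0 + 2 = 11
  Harrow: 0 + 4 + 0 + 0 + 4 + 0 + 4 + 2 + 1 = 15
  Elmhurst: 4 + 3 + 3 + 4 + 3 + 3 + 3 + 4 + 0 = 27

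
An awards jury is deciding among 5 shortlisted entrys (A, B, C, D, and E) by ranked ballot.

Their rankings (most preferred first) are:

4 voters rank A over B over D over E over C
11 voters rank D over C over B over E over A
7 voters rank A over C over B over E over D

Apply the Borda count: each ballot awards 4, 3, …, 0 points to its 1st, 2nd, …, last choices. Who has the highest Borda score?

Borda scores:
  A: 4·4 + 11·0 + 7·4 = 44
  B: 4·3 + 11·2 + 7·2 = 48
  C: 4·0 + 11·3 + 7·3 = 54
  D: 4·2 + 11·4 + 7·0 = 52
  E: 4·1 + 11·1 + 7·1 = 22
C has the highest total.

C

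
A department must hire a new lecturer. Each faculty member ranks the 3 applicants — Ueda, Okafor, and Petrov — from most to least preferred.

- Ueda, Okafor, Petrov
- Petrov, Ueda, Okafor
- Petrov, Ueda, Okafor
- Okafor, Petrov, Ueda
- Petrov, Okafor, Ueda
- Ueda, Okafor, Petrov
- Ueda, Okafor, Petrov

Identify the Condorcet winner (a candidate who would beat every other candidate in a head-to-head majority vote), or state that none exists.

Head-to-head results (7 voters total):
Ueda vs Okafor: Ueda wins 5–2.
Ueda vs Petrov: Petrov wins 4–3.
Okafor vs Petrov: Okafor wins 4–3.
No candidate beats all others: Ueda beats Okafor beats Petrov beats Ueda, a majority cycle.

There is no Condorcet winner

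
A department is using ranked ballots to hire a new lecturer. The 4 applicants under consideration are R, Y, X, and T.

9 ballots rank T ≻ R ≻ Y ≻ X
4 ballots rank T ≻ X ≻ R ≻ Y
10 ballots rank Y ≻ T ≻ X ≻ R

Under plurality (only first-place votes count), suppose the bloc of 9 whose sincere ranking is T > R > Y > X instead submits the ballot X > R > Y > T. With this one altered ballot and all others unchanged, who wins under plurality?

Y

First-place totals with the altered ballot: R 0, Y 10, X 9, T 4.
The switch changes the winner from T to Y.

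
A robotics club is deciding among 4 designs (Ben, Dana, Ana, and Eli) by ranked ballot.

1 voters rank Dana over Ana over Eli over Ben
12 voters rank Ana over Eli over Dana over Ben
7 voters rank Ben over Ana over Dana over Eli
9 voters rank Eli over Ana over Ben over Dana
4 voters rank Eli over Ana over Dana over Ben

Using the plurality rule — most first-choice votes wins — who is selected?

First-place vote totals:
  Ben: 7
  Dana: 1
  Ana: 12
  Eli: 13
Eli has the most first-place votes.

Eli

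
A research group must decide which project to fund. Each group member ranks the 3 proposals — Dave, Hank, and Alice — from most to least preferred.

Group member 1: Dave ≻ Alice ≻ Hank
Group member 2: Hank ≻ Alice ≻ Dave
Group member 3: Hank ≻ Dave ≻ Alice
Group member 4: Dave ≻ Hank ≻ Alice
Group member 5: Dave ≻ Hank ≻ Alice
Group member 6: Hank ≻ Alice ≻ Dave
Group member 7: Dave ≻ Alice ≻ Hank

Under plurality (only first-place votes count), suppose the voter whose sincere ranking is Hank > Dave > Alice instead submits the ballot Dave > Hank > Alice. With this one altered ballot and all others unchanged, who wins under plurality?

First-place totals with the altered ballot: Dave 5, Hank 2, Alice 0.
The winner is unchanged: still Dave.

Dave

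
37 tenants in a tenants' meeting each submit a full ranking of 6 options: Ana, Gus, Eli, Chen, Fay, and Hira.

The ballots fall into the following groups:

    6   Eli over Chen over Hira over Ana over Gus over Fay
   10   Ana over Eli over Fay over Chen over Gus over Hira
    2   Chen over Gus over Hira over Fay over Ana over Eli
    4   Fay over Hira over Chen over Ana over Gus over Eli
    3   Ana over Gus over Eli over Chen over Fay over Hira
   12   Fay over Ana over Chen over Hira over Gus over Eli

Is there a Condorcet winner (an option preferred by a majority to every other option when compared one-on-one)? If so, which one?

Head-to-head results (37 voters total):
Ana vs Gus: Ana wins 35–2.
Ana vs Eli: Ana wins 31–6.
Ana vs Chen: Ana wins 25–12.
Ana vs Fay: Ana wins 19–18.
Ana vs Hira: Ana wins 25–12.
Gus vs Eli: Gus wins 21–16.
Gus vs Chen: Chen wins 34–3.
Gus vs Fay: Fay wins 26–11.
Gus vs Hira: Hira wins 22–15.
Eli vs Chen: Eli wins 19–18.
Eli vs Fay: Eli wins 19–18.
Eli vs Hira: Eli wins 19–18.
Chen vs Fay: Fay wins 26–11.
Chen vs Hira: Chen wins 33–4.
Fay vs Hira: Fay wins 29–8.
Ana beats each rival — Gus (35–2), Eli (31–6), Chen (25–12), Fay (19–18), Hira (25–12) — so Ana is the Condorcet winner.

Ana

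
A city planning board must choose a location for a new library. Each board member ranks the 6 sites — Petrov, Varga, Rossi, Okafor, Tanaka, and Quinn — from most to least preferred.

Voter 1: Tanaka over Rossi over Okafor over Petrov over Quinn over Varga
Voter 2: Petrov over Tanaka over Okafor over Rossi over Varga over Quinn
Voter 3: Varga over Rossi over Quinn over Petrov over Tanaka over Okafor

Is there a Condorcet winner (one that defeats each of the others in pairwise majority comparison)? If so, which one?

None — there is no Condorcet winner

Head-to-head results (3 voters total):
Petrov vs Varga: Petrov wins 2–1.
Petrov vs Rossi: Rossi wins 2–1.
Petrov vs Okafor: Petrov wins 2–1.
Petrov vs Tanaka: Petrov wins 2–1.
Petrov vs Quinn: Petrov wins 2–1.
Varga vs Rossi: Rossi wins 2–1.
Varga vs Okafor: Okafor wins 2–1.
Varga vs Tanaka: Tanaka wins 2–1.
Varga vs Quinn: Varga wins 2–1.
Rossi vs Okafor: Rossi wins 2–1.
Rossi vs Tanaka: Tanaka wins 2–1.
Rossi vs Quinn: Rossi wins 3–0.
Okafor vs Tanaka: Tanaka wins 3–0.
Okafor vs Quinn: Okafor wins 2–1.
Tanaka vs Quinn: Tanaka wins 2–1.
No candidate beats all others: Petrov beats Tanaka beats Rossi beats Petrov, a majority cycle.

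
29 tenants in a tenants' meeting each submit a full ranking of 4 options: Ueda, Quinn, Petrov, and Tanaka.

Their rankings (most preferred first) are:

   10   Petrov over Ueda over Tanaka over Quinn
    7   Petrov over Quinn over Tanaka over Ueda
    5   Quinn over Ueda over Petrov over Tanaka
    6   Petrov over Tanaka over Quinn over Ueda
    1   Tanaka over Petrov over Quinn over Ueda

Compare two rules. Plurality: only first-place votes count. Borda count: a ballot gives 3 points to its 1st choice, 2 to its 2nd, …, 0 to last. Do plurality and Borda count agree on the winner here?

Yes

Plurality first-place counts: Ueda 0, Quinn 5, Petrov 23, Tanaka 1 → Petrov.
Borda totals: Ueda 30, Quinn 36, Petrov 76, Tanaka 32 → Petrov.
The two rules agree on Petrov.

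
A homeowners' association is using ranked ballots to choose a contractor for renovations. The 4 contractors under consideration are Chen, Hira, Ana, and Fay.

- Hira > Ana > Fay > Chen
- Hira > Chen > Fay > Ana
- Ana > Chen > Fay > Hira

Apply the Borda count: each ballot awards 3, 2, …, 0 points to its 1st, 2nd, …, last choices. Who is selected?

Borda scores:
  Chen: 0 + 2 + 2 = 4
  Hira: 3 + 3 + 0 = 6
  Ana: 2 + 0 + 3 = 5
  Fay: 1 + 1 + 1 = 3
Hira has the highest total.

Hira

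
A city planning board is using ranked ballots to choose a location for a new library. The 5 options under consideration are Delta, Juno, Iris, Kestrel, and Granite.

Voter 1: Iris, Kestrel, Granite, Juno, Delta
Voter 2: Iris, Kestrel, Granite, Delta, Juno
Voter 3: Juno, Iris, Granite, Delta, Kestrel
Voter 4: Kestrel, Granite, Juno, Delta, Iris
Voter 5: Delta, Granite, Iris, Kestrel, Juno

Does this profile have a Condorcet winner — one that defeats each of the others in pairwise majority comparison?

Yes

Head-to-head results (5 voters total):
Delta vs Juno: Juno wins 3–2.
Delta vs Iris: Iris wins 3–2.
Delta vs Kestrel: Kestrel wins 3–2.
Delta vs Granite: Granite wins 4–1.
Juno vs Iris: Iris wins 3–2.
Juno vs Kestrel: Kestrel wins 4–1.
Juno vs Granite: Granite wins 4–1.
Iris vs Kestrel: Iris wins 4–1.
Iris vs Granite: Iris wins 3–2.
Kestrel vs Granite: Kestrel wins 3–2.
Iris beats each rival — Delta (3–2), Juno (3–2), Kestrel (4–1), Granite (3–2) — so Iris is the Condorcet winner.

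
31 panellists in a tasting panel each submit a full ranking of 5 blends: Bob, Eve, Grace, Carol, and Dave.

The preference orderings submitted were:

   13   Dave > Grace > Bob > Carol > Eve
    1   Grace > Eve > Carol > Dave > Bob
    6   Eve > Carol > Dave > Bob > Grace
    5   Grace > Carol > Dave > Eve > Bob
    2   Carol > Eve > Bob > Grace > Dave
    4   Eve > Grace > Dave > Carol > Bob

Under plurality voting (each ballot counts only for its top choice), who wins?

Dave

First-place vote totals:
  Bob: 0
  Eve: 10
  Grace: 6
  Carol: 2
  Dave: 13
Dave has the most first-place votes.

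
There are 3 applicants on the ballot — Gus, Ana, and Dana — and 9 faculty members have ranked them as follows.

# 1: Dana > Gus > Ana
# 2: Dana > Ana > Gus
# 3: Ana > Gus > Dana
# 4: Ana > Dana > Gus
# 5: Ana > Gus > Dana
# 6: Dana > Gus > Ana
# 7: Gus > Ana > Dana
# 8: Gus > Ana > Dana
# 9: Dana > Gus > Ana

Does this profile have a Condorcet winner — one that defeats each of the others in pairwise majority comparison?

No

Head-to-head results (9 voters total):
Gus vs Ana: Gus wins 5–4.
Gus vs Dana: Dana wins 5–4.
Ana vs Dana: Ana wins 5–4.
No candidate beats all others: Gus beats Ana beats Dana beats Gus, a majority cycle.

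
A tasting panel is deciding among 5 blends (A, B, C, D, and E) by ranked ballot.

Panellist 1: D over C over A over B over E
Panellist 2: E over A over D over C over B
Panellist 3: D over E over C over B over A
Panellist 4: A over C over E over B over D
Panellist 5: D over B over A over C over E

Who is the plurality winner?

D

First-place vote totals:
  A: 1
  B: 0
  C: 0
  D: 3
  E: 1
D has the most first-place votes.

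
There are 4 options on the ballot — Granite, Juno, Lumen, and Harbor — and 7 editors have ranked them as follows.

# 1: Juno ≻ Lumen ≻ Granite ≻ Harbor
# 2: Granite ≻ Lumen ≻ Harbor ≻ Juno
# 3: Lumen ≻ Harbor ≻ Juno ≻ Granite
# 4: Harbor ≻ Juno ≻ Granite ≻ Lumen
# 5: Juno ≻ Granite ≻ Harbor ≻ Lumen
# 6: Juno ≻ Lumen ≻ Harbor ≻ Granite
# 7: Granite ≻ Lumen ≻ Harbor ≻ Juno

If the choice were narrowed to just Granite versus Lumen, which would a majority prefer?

Ballots ranking Granite above Lumen: 4.
Ballots ranking Lumen above Granite: 3.
Granite wins the head-to-head, 4–3.

Granite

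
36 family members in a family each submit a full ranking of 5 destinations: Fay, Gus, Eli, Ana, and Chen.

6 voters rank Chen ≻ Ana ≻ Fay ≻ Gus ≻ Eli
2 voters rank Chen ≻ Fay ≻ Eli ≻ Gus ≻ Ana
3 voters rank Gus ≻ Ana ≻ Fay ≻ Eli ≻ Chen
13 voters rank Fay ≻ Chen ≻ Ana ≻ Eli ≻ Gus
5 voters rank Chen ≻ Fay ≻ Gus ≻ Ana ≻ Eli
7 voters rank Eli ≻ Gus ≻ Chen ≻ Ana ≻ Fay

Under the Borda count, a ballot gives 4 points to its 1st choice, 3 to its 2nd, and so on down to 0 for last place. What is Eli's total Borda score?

Borda scores:
  Fay: 6·2 + 2·3 + 3·2 + 13·4 + 5·3 + 7·0 = 91
  Gus: 6·1 + 2·1 + 3·4 + 13·0 + 5·2 + 7·3 = 51
  Eli: 6·0 + 2·2 + 3·1 + 13·1 + 5·0 + 7·4 = 48
  Ana: 6·3 + 2·0 + 3·3 + 13·2 + 5·1 + 7·1 = 65
  Chen: 6·4 + 2·4 + 3·0 + 13·3 + 5·4 + 7·2 = 105

48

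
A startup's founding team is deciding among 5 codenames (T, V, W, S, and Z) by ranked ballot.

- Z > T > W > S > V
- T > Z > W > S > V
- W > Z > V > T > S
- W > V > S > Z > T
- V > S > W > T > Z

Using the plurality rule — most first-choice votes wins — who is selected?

First-place vote totals:
  T: 1
  V: 1
  W: 2
  S: 0
  Z: 1
W has the most first-place votes.

W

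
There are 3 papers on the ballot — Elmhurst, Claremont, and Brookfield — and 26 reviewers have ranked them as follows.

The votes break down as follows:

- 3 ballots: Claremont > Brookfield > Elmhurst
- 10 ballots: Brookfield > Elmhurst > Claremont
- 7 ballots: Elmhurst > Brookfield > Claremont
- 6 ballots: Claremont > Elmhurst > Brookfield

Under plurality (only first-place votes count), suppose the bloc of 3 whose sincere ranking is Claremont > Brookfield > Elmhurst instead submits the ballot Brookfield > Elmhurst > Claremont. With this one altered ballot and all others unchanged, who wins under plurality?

First-place totals with the altered ballot: Elmhurst 7, Claremont 6, Brookfield 13.
The winner is unchanged: still Brookfield.

Brookfield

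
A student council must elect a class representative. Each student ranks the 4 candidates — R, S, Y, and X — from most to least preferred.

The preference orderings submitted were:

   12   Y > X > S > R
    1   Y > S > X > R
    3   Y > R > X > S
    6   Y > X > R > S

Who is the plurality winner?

First-place vote totals:
  R: 0
  S: 0
  Y: 22
  X: 0
Y has the most first-place votes.

Y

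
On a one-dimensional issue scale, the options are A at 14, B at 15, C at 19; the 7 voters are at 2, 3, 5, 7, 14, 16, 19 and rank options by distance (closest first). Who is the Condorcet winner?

With single-peaked preferences on a line, the Condorcet winner is the candidate closest to the median voter.
The median voter (position 7) is closest to A at 14.
Check: A vs C — voters closer to A: 6 of 7.

A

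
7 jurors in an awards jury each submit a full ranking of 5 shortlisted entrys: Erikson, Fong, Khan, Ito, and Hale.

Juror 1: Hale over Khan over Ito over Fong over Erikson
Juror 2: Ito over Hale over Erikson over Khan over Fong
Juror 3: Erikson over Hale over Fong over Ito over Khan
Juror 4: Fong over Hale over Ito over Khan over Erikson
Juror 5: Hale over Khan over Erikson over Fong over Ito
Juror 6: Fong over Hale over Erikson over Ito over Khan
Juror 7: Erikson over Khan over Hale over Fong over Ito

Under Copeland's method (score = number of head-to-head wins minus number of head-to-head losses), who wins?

Pairwise results:
  Erikson vs Fong: Erikson wins 4–3.
  Erikson vs Khan: Erikson wins 4–3.
  Erikson vs Ito: Erikson wins 4–3.
  Erikson vs Hale: Hale wins 5–2.
  Fong vs Khan: Khan wins 4–3.
  Fong vs Ito: Fong wins 5–2.
  Fong vs Hale: Hale wins 5–2.
  Khan vs Ito: Ito wins 4–3.
  Khan vs Hale: Hale wins 6–1.
  Ito vs Hale: Hale wins 6–1.
Copeland scores (wins − losses):
  Erikson: 3 − 1 = 2
  Fong: 1 − 3 = -2
  Khan: 1 − 3 = -2
  Ito: 1 − 3 = -2
  Hale: 4 − 0 = 4
Hale has the best Copeland score.

Hale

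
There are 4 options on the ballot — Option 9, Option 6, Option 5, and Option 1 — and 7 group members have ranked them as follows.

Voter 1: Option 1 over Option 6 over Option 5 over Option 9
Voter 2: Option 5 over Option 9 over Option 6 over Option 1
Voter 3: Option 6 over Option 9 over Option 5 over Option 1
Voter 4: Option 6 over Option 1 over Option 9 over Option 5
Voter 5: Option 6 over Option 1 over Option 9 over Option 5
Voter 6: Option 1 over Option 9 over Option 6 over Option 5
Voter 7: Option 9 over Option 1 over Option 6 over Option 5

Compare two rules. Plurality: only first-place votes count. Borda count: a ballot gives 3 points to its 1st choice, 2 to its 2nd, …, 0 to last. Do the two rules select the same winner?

Yes

Plurality first-place counts: Option 9 1, Option 6 3, Option 5 1, Option 1 2 → Option 6.
Borda totals: Option 9 11, Option 6 14, Option 5 5, Option 1 12 → Option 6.
The two rules agree on Option 6.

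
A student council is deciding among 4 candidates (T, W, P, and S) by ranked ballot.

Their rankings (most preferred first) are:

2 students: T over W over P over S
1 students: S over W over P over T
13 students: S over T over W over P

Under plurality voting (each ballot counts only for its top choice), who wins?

S

First-place vote totals:
  T: 2
  W: 0
  P: 0
  S: 14
S has the most first-place votes.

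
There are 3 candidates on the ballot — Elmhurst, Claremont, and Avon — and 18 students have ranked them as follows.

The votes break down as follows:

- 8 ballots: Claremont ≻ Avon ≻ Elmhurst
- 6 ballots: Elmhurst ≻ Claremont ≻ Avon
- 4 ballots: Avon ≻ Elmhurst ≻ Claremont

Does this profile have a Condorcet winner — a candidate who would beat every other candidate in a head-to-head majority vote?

Head-to-head results (18 voters total):
Elmhurst vs Claremont: Elmhurst wins 10–8.
Elmhurst vs Avon: Avon wins 12–6.
Claremont vs Avon: Claremont wins 14–4.
No candidate beats all others: Elmhurst beats Claremont beats Avon beats Elmhurst, a majority cycle.

No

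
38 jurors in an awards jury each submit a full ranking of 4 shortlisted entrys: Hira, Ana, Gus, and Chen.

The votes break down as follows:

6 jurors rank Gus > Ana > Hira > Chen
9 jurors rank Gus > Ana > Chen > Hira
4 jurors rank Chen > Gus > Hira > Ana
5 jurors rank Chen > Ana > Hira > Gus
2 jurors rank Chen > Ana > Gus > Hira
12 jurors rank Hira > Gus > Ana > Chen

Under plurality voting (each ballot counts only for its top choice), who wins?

Gus

First-place vote totals:
  Hira: 12
  Ana: 0
  Gus: 15
  Chen: 11
Gus has the most first-place votes.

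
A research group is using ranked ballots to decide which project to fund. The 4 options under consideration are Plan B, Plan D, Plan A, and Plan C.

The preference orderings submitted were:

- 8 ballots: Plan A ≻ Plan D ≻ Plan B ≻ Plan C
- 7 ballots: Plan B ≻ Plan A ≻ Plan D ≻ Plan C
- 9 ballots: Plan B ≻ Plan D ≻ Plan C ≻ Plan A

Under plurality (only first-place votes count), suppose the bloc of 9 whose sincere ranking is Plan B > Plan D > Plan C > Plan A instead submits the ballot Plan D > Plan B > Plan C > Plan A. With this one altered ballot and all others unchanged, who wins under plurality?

Plan D

First-place totals with the altered ballot: Plan B 7, Plan D 9, Plan A 8, Plan C 0.
The switch changes the winner from Plan B to Plan D.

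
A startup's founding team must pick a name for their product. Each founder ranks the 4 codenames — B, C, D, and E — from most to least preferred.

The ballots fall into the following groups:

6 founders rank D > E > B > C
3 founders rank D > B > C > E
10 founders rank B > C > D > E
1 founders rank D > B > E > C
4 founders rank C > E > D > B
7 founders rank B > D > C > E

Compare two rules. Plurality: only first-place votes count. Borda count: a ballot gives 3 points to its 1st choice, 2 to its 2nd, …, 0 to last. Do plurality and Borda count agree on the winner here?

Plurality first-place counts: B 17, C 4, D 10, E 0 → B.
Borda totals: B 65, C 42, D 58, E 21 → B.
The two rules agree on B.

Yes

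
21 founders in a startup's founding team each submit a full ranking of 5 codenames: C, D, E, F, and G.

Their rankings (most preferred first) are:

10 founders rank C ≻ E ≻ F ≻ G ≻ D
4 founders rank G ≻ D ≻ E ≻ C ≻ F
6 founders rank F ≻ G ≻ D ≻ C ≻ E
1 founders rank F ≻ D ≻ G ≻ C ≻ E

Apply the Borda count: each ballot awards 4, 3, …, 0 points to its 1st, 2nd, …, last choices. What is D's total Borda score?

27

Borda scores:
  C: 10·4 + 4·1 + 6·1 + 1 = 51
  D: 10·0 + 4·3 + 6·2 + 3 = 27
  E: 10·3 + 4·2 + 6·0 + 0 = 38
  F: 10·2 + 4·0 + 6·4 + 4 = 48
  G: 10·1 + 4·4 + 6·3 + 2 = 46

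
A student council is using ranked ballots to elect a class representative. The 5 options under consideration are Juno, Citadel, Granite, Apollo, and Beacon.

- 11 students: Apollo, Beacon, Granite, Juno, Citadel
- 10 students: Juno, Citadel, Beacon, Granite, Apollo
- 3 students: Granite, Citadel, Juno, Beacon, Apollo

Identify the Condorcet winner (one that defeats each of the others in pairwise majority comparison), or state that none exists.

None — there is no Condorcet winner

Head-to-head results (24 voters total):
Juno vs Citadel: Juno wins 21–3.
Juno vs Granite: Granite wins 14–10.
Juno vs Apollo: Juno wins 13–11.
Juno vs Beacon: Juno wins 13–11.
Citadel vs Granite: Granite wins 14–10.
Citadel vs Apollo: Citadel wins 13–11.
Citadel vs Beacon: Citadel wins 13–11.
Granite vs Apollo: Granite wins 13–11.
Granite vs Beacon: Beacon wins 21–3.
Apollo vs Beacon: Beacon wins 13–11.
No candidate beats all others: Juno beats Beacon beats Granite beats Juno, a majority cycle.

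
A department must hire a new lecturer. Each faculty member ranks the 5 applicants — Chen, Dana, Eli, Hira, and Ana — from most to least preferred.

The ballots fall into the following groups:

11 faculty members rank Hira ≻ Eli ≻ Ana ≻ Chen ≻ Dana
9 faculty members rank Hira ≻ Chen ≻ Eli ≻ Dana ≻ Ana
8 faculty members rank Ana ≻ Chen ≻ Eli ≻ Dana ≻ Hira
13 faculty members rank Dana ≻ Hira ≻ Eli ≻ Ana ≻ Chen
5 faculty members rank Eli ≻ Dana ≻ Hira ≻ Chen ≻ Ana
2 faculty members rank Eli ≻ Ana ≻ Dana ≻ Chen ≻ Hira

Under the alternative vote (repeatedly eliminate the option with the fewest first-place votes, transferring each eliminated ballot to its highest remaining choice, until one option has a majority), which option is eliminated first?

Round 1: Hira 20, Dana 13, Ana 8, Eli 7, Chen 0. Chen has the fewest and is eliminated.
Round 2: Hira 20, Dana 13, Ana 8, Eli 7. Eli has the fewest and is eliminated.
Round 3: Hira 20, Dana 18, Ana 10. Ana has the fewest and is eliminated.
Round 4: Dana 28, Hira 20. Dana has a majority.

Chen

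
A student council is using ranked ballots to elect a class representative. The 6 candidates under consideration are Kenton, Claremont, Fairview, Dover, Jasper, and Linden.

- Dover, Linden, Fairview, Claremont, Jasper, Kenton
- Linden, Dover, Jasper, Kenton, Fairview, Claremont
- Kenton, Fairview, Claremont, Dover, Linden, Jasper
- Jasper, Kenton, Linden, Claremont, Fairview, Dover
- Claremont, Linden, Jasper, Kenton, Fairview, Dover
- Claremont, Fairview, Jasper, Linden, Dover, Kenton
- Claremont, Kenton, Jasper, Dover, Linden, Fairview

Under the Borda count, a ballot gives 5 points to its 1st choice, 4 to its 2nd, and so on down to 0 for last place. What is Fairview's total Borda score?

Borda scores:
  Kenton: 0 + 2 + 5 + 4 + 2 + 0 + 4 = 17
  Claremont: 2 + 0 + 3 + 2 + 5 + 5 + 5 = 22
  Fairview: 3 + 1 + 4 + 1 + 1 + 4 + 0 = 14
  Dover: 5 + 4 + 2 + 0 + 0 + 1 + 2 = 14
  Jasper: 1 + 3 + 0 + 5 + 3 + 3 + 3 = 18
  Linden: 4 + 5 + 1 + 3 + 4 + 2 + 1 = 20

14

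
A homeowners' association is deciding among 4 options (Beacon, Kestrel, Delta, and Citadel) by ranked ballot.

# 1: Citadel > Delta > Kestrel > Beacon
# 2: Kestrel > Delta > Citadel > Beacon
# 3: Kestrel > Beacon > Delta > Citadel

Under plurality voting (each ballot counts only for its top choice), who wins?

First-place vote totals:
  Beacon: 0
  Kestrel: 2
  Delta: 0
  Citadel: 1
Kestrel has the most first-place votes.

Kestrel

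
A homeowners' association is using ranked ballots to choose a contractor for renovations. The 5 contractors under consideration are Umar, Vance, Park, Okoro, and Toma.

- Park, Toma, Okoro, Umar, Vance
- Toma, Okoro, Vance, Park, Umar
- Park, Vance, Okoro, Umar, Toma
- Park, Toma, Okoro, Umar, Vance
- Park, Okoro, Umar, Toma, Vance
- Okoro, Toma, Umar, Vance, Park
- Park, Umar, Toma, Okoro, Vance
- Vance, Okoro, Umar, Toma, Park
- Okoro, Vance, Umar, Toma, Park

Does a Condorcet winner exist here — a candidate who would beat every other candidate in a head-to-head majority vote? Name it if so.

Head-to-head results (9 voters total):
Umar vs Vance: Umar wins 5–4.
Umar vs Park: Park wins 6–3.
Umar vs Okoro: Okoro wins 8–1.
Umar vs Toma: Umar wins 5–4.
Vance vs Park: Park wins 5–4.
Vance vs Okoro: Okoro wins 7–2.
Vance vs Toma: Toma wins 6–3.
Park vs Okoro: Park wins 5–4.
Park vs Toma: Park wins 5–4.
Okoro vs Toma: Okoro wins 5–4.
Park beats each rival — Umar (6–3), Vance (5–4), Okoro (5–4), Toma (5–4) — so Park is the Condorcet winner.

Park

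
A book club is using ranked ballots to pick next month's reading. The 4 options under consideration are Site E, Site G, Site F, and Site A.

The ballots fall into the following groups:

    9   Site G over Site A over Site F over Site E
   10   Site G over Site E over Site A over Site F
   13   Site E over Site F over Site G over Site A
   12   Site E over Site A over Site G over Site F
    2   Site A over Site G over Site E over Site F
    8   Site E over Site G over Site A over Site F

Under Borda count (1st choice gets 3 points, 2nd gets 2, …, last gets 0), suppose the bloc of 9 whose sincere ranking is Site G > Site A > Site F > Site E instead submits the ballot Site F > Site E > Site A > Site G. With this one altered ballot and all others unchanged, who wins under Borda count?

Borda totals with the altered ballot: Site E 139, Site G 75, Site F 53, Site A 57.
The winner is unchanged: still Site E.

Site E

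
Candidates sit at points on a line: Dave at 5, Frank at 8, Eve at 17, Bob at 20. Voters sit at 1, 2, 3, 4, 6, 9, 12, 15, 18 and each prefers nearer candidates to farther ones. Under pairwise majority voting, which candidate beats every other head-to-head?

With single-peaked preferences on a line, the Condorcet winner is the candidate closest to the median voter.
The median voter (position 6) is closest to Dave at 5.
Check: Dave vs Frank — voters closer to Dave: 5 of 9.

Dave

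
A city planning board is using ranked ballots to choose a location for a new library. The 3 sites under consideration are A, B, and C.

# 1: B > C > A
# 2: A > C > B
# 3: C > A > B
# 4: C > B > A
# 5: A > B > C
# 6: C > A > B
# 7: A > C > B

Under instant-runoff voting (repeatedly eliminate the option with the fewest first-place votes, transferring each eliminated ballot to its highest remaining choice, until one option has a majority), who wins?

Round 1: A 3, C 3, B 1. B has the fewest and is eliminated.
Round 2: C 4, A 3. C has a majority.

C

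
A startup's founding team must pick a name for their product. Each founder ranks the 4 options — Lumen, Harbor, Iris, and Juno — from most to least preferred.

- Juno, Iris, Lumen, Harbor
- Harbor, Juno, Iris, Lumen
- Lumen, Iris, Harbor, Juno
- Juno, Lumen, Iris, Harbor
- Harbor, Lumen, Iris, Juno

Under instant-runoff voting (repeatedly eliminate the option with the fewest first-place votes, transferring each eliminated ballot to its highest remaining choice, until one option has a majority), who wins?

Round 1: Harbor 2, Juno 2, Lumen 1, Iris 0. Iris has the fewest and is eliminated.
Round 2: Harbor 2, Juno 2, Lumen 1. Lumen has the fewest and is eliminated.
Round 3: Harbor 3, Juno 2. Harbor has a majority.

Harbor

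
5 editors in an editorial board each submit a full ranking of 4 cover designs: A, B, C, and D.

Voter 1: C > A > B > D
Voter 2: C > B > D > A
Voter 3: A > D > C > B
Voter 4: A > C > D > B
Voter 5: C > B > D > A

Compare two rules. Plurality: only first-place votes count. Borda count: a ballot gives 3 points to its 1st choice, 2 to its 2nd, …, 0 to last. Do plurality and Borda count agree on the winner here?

Plurality first-place counts: A 2, B 0, C 3, D 0 → C.
Borda totals: A 8, B 5, C 12, D 5 → C.
The two rules agree on C.

Yes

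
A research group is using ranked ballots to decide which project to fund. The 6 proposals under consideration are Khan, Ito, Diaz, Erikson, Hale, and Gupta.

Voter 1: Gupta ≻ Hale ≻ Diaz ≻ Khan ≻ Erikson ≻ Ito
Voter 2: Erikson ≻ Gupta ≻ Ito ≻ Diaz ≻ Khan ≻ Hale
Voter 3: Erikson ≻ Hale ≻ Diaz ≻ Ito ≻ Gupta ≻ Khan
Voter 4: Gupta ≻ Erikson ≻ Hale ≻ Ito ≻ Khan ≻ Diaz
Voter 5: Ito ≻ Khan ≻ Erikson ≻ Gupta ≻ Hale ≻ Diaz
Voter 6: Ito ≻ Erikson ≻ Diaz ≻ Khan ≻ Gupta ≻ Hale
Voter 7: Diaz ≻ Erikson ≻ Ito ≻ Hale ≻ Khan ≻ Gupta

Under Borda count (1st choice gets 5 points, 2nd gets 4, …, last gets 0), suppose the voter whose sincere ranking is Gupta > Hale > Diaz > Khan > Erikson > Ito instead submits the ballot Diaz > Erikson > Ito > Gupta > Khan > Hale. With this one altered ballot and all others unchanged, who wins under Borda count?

Borda totals with the altered ballot: Khan 10, Ito 23, Diaz 18, Erikson 29, Hale 10, Gupta 15.
The winner is unchanged: still Erikson.

Erikson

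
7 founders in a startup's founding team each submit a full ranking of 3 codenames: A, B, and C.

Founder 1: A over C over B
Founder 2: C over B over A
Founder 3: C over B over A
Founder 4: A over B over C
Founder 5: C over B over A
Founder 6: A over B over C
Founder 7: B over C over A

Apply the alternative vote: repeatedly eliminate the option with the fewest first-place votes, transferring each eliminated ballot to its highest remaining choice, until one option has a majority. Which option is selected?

Round 1: A 3, C 3, B 1. B has the fewest and is eliminated.
Round 2: C 4, A 3. C has a majority.

C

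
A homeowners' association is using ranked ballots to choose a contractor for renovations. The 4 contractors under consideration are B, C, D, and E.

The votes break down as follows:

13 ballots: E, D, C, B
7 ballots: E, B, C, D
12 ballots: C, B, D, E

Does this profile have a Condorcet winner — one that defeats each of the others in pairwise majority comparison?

Yes

Head-to-head results (32 voters total):
B vs C: C wins 25–7.
B vs D: B wins 19–13.
B vs E: E wins 20–12.
C vs D: C wins 19–13.
C vs E: E wins 20–12.
D vs E: E wins 20–12.
E beats each rival — B (20–12), C (20–12), D (20–12) — so E is the Condorcet winner.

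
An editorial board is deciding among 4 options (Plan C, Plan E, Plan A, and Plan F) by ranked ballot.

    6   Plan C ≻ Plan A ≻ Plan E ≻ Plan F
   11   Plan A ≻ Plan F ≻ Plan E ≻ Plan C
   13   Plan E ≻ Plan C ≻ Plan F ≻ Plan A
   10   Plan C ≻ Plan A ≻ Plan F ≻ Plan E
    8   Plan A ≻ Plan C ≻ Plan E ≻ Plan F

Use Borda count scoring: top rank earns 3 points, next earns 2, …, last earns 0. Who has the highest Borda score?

Plan C

Borda scores:
  Plan C: 6·3 + 11·0 + 13·2 + 10·3 + 8·2 = 90
  Plan E: 6·1 + 11·1 + 13·3 + 10·0 + 8·1 = 64
  Plan A: 6·2 + 11·3 + 13·0 + 10·2 + 8·3 = 89
  Plan F: 6·0 + 11·2 + 13·1 + 10·1 + 8·0 = 45
Plan C has the highest total.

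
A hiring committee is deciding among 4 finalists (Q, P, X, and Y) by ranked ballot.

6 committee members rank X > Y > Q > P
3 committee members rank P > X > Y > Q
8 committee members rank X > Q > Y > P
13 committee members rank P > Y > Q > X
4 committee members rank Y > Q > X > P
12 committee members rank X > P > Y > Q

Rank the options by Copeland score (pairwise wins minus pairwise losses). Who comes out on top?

Pairwise results:
  Q vs P: P wins 28–18.
  Q vs X: X wins 29–17.
  Q vs Y: Y wins 38–8.
  P vs X: X wins 30–16.
  P vs Y: P wins 28–18.
  X vs Y: X wins 29–17.
Copeland scores (wins − losses):
  Q: 0 − 3 = -3
  P: 2 − 1 = 1
  X: 3 − 0 = 3
  Y: 1 − 2 = -1
X has the best Copeland score.

X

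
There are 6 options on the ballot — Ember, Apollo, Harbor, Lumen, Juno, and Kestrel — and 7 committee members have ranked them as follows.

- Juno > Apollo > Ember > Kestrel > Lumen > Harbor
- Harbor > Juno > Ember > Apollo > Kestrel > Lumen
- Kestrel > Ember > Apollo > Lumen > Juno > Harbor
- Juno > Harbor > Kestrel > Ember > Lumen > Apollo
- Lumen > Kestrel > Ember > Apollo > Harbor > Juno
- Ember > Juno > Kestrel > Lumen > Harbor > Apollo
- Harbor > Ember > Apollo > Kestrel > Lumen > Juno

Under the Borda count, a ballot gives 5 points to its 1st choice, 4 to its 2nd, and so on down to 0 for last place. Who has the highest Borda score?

Ember

Borda scores:
  Ember: 3 + 3 + 4 + 2 + 3 + 5 + 4 = 24
  Apollo: 4 + 2 + 3 + 0 + 2 + 0 + 3 = 14
  Harbor: 0 + 5 + 0 + 4 + 1 + 1 + 5 = 16
  Lumen: 1 + 0 + 2 + 1 + 5 + 2 + 1 = 12
  Juno: 5 + 4 + 1 + 5 + 0 + 4 + 0 = 19
  Kestrel: 2 + 1 + 5 + 3 + 4 + 3 + 2 = 20
Ember has the highest total.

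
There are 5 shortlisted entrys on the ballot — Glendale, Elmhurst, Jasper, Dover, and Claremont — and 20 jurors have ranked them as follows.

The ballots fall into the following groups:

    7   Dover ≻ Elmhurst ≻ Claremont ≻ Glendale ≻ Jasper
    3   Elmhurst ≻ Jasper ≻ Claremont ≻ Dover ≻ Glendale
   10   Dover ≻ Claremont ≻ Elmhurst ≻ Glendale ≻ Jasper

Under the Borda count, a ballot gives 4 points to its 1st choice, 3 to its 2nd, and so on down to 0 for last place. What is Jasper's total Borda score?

Borda scores:
  Glendale: 7·1 + 3·0 + 10·1 = 17
  Elmhurst: 7·3 + 3·4 + 10·2 = 53
  Jasper: 7·0 + 3·3 + 10·0 = 9
  Dover: 7·4 + 3·1 + 10·4 = 71
  Claremont: 7·2 + 3·2 + 10·3 = 50

9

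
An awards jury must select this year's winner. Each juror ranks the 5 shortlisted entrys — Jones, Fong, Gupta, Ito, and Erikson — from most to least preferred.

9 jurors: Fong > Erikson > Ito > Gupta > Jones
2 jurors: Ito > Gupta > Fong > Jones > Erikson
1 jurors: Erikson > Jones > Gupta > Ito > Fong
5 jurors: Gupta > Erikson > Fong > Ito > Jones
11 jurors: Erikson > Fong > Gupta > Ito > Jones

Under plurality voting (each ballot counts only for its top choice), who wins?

First-place vote totals:
  Jones: 0
  Fong: 9
  Gupta: 5
  Ito: 2
  Erikson: 12
Erikson has the most first-place votes.

Erikson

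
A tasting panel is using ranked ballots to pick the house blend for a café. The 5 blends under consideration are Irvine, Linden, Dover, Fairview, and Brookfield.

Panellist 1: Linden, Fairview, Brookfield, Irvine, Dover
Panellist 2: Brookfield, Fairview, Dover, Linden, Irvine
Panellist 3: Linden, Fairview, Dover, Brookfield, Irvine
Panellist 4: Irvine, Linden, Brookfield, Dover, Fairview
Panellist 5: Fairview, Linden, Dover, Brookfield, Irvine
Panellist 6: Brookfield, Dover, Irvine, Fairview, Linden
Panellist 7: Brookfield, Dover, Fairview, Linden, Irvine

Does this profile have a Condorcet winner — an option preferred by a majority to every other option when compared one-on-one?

No

Head-to-head results (7 voters total):
Irvine vs Linden: Linden wins 5–2.
Irvine vs Dover: Dover wins 5–2.
Irvine vs Fairview: Fairview wins 5–2.
Irvine vs Brookfield: Brookfield wins 6–1.
Linden vs Dover: Linden wins 4–3.
Linden vs Fairview: Fairview wins 4–3.
Linden vs Brookfield: Linden wins 4–3.
Dover vs Fairview: Fairview wins 4–3.
Dover vs Brookfield: Brookfield wins 5–2.
Fairview vs Brookfield: Brookfield wins 4–3.
No candidate beats all others: Linden beats Brookfield beats Fairview beats Linden, a majority cycle.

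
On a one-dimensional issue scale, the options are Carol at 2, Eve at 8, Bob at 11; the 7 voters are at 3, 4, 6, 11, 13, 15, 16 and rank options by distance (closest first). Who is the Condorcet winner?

Bob

With single-peaked preferences on a line, the Condorcet winner is the candidate closest to the median voter.
The median voter (position 11) is closest to Bob at 11.
Check: Bob vs Eve — voters closer to Bob: 4 of 7.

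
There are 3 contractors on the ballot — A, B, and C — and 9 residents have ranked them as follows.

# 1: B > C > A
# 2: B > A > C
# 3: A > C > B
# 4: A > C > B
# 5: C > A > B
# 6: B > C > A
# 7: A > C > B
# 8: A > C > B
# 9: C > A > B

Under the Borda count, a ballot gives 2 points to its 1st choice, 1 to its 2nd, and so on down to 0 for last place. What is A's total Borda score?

11

Borda scores:
  A: 0 + 1 + 2 + 2 + 1 + 0 + 2 + 2 + 1 = 11
  B: 2 + 2 + 0 + 0 + 0 + 2 + 0 + 0 + 0 = 6
  C: 1 + 0 + 1 + 1 + 2 + 1 + 1 + 1 + 2 = 10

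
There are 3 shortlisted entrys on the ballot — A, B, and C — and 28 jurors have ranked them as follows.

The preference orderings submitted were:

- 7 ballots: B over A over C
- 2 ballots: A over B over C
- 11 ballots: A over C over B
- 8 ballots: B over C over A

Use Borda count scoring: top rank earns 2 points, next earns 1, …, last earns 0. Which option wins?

A

Borda scores:
  A: 7·1 + 2·2 + 11·2 + 8·0 = 33
  B: 7·2 + 2·1 + 11·0 + 8·2 = 32
  C: 7·0 + 2·0 + 11·1 + 8·1 = 19
A has the highest total.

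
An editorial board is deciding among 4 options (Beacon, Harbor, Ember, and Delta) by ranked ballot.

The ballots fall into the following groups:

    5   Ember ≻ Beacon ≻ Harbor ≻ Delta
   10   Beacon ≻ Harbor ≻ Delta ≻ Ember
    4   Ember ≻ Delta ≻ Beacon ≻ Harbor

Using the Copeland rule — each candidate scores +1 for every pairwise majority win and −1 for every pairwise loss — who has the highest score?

Pairwise results:
  Beacon vs Harbor: Beacon wins 19–0.
  Beacon vs Ember: Beacon wins 10–9.
  Beacon vs Delta: Beacon wins 15–4.
  Harbor vs Ember: Harbor wins 10–9.
  Harbor vs Delta: Harbor wins 15–4.
  Ember vs Delta: Delta wins 10–9.
Copeland scores (wins − losses):
  Beacon: 3 − 0 = 3
  Harbor: 2 − 1 = 1
  Ember: 0 − 3 = -3
  Delta: 1 − 2 = -1
Beacon has the best Copeland score.

Beacon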